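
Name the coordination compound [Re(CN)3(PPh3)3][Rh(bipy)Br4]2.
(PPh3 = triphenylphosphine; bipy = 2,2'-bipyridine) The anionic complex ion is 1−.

The complex anion is given as 1−; its ligand charges sum to -4, so Rh = +3.
With 2 anions per cation, the cation must be 2×1 = 2+.
Cation: ligand charges sum to -3; for the ion to be 2+, Re = +5.

tricyanotris(triphenylphosphine)rhenium(V) (2,2'-bipyridine)tetrabromorhodate(III)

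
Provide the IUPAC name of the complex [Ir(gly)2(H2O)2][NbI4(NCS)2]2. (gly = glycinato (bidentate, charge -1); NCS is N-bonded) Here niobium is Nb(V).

Nb is given as +5; the anion's ligand charges sum to -6, so the complex anion is 1−.
With 2 anions per cation, the cation must be 2×1 = 2+.
Cation: ligand charges sum to -2; for the ion to be 2+, Ir = +4.

diaquabis(glycinato)iridium(IV) tetraiododiisothiocyanatoniobate(V)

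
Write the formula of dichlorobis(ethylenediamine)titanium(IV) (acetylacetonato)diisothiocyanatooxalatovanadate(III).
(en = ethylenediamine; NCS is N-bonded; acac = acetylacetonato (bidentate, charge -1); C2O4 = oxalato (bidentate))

Cation [Ti…]: ligand charges -2, Ti(IV) ⇒ ion charge 2+.
Anion [V…]: ligand charges -5, V(III) ⇒ ion charge 2−.
One 2+ cation balances one 2− anion.

[TiCl2(en)2][V(acac)(C2O4)(NCS)2]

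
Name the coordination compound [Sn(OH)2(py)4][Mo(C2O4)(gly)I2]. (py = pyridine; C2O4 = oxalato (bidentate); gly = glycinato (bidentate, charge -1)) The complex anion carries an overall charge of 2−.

The complex anion is given as 2−; its ligand charges sum to -5, so Mo = +3.
A 1:1 salt means the cation carries the equal and opposite charge, 2+.
Cation: ligand charges sum to -2; for the ion to be 2+, Sn = +4.

dihydroxotetrakis(pyridine)tin(IV) (glycinato)diiodooxalatomolybdate(III)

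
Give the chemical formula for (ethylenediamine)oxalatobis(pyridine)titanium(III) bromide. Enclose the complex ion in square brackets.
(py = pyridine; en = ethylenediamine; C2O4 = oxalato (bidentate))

[Ti(C2O4)(en)(py)2]Br

Ligands: 2 pyridine (py, neutral), 1 ethylenediamine (en, neutral), 1 oxalato (C2O4, -2). Ligand charge sum = -2.
Charge balance with bromide (-1) requires 1 complex ion per 1 bromide.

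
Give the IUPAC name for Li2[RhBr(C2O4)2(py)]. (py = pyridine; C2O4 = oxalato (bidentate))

The 2 lithium counter-ions carry a total charge of +2, so each complex ion is 2−.
Ligand charges: 1×pyridine (neutral), 1×bromo (-1 each), 2×oxalato (-2 each); total -5. So Rh + (-5) = 2−, giving Rh = +3.
The complex ion is anionic, so rhodium takes the -ate form rhodate(III).

lithium bromodioxalato(pyridine)rhodate(III)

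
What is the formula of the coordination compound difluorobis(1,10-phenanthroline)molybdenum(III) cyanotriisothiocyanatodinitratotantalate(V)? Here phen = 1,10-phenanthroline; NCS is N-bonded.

Cation [Mo…]: ligand charges -2, Mo(III) ⇒ ion charge 1+.
Anion [Ta…]: ligand charges -6, Ta(V) ⇒ ion charge 1−.

[MoF2(phen)2][Ta(CN)(NCS)3(NO3)2]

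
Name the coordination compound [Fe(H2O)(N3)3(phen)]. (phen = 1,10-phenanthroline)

aquatriazido(1,10-phenanthroline)iron(III)

There is no counter-ion, so the complex is neutral overall.
Ligand charges: 1×1,10-phenanthroline (neutral), 1×aqua (neutral), 3×azido (-1 each); total -3. So Fe + (-3) = 0, giving Fe = +3.
Ligands are named alphabetically: aqua before azido before phenanthroline.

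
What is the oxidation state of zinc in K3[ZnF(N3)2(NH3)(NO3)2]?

3 potassium outside the brackets (+1 each) → the complex ion is 3−.
Ligand charges: 2×N3 = -2; 1×F = -1; 2×NO3 = -2; 1×NH3 neutral; sum -5.
Zn + (-5) = 3− ⇒ Zn is +2.

+2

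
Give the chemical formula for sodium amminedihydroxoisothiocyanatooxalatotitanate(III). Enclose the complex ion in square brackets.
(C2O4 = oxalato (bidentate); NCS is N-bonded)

Ligands: 1 ammine (NH3, neutral), 1 oxalato (C2O4, -2), 1 isothiocyanato (NCS, -1), 2 hydroxo (OH, -1). Ligand charge sum = -5.
With Ti in oxidation state +3, the complex ion is [Ti...]^2−.
Charge balance with sodium (+1) requires 1 complex ion per 2 sodium.

Na2[Ti(C2O4)(NCS)(NH3)(OH)2]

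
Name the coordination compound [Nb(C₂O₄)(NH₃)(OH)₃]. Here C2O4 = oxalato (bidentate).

amminetrihydroxooxalatoniobium(V)

There is no counter-ion, so the complex is neutral overall.
Ligand charges: 3×hydroxo (-1 each), 1×ammine (neutral), 1×oxalato (-2 each); total -5. So Nb + (-5) = 0, giving Nb = +5.
Ligands are named alphabetically: ammine before hydroxo before oxalato.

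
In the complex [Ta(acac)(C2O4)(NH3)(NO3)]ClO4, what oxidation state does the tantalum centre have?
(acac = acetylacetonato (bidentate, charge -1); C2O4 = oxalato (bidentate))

+5

1 perchlorate outside the brackets (-1 each) → the complex ion is 1+.
Ligand charges: 1×NO3 = -1; 1×acac = -1; 1×NH3 neutral; 1×C2O4 = -2; sum -4.
Ta + (-4) = 1+ ⇒ Ta is +5.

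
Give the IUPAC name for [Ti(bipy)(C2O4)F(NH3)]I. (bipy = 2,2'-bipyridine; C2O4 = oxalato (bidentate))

The 1 iodide counter-ion carries a total charge of -1, so each complex ion is 1+.
Ligand charges: 1×2,2'-bipyridine (neutral), 1×ammine (neutral), 1×oxalato (-2 each), 1×fluoro (-1 each); total -3. So Ti + (-3) = 1+, giving Ti = +4.
Ligands are named alphabetically: ammine before bipyridine before fluoro before oxalato.

ammine(2,2'-bipyridine)fluorooxalatotitanium(IV) iodide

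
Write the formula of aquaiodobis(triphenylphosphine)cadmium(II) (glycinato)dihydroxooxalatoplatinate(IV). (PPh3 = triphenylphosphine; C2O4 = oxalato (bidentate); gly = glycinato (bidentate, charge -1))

[Cd(H2O)I(PPh3)2][Pt(C2O4)(gly)(OH)2]

Cation [Cd…]: ligand charges -1, Cd(II) ⇒ ion charge 1+.
Anion [Pt…]: ligand charges -5, Pt(IV) ⇒ ion charge 1−.
One 1+ cation balances one 1− anion.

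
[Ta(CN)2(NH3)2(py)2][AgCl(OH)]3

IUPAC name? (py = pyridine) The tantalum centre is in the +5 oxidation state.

diamminedicyanobis(pyridine)tantalum(V) chlorohydroxoargentate(I)

Both ions are complex: the cation is named first with the plain metal name, the anion second with the -ate form; each ion's ligands are alphabetised independently.
Ta is given as +5; the cation's ligand charges sum to -2, so the complex cation is 3+.
With 3 anions per cation, each anion must be 3/3 = 1−.
Anion: ligand charges sum to -2; for the ion to be 1−, Ag = +1.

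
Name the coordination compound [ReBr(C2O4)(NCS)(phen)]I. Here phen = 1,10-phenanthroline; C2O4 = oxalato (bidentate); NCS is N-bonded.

bromoisothiocyanatooxalato(1,10-phenanthroline)rhenium(V) iodide

The 1 iodide counter-ion carries a total charge of -1, so each complex ion is 1+.
Ligand charges: 1×1,10-phenanthroline (neutral), 1×oxalato (-2 each), 1×isothiocyanato (-1 each), 1×bromo (-1 each); total -4. So Re + (-4) = 1+, giving Re = +5.
Ligands are named alphabetically: bromo before isothiocyanato before oxalato before phenanthroline.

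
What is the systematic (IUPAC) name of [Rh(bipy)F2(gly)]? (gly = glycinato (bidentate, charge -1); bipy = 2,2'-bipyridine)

(2,2'-bipyridine)difluoro(glycinato)rhodium(III)

There is no counter-ion, so the complex is neutral overall.
Ligand charges: 2×fluoro (-1 each), 1×glycinato (-1 each), 1×2,2'-bipyridine (neutral); total -3. So Rh + (-3) = 0, giving Rh = +3.
Ligands are named alphabetically: bipyridine before fluoro before glycinato.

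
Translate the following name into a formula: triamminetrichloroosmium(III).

[OsCl3(NH3)3]

Ligands: 3 ammine (NH3, neutral), 3 chloro (Cl, -1). Ligand charge sum = -3.
With Os in oxidation state +3, the complex ion is [Os...].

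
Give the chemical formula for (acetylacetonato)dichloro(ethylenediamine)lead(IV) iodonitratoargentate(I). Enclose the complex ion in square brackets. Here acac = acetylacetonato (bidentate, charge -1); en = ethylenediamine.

[Pb(acac)Cl2(en)][AgI(NO3)]

Cation [Pb…]: ligand charges -3, Pb(IV) ⇒ ion charge 1+.
Anion [Ag…]: ligand charges -2, Ag(I) ⇒ ion charge 1−.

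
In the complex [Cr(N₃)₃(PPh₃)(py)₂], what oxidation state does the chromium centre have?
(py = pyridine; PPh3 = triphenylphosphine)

+3

No counter-ion: the bracketed complex is neutral.
Ligand charges: 2×py neutral; 3×N3 = -3; 1×PPh3 neutral; sum -3.
Cr + (-3) = 0 ⇒ Cr is +3.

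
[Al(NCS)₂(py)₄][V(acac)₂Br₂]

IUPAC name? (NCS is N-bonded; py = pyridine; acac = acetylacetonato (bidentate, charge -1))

Aluminium is always +3 in its complexes; the cation's ligand charges sum to -2, so the complex cation is 1+.
A 1:1 salt means the anion carries the equal and opposite charge, 1−.
Anion: ligand charges sum to -4; for the ion to be 1−, V = +3.

diisothiocyanatotetrakis(pyridine)aluminium(III) bis(acetylacetonato)dibromovanadate(III)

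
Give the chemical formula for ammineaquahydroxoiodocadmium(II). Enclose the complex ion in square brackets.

Ligands: 1 ammine (NH3, neutral), 1 aqua (H2O, neutral), 1 iodo (I, -1), 1 hydroxo (OH, -1). Ligand charge sum = -2.
With Cd in oxidation state +2, the complex ion is [Cd...].

[Cd(H2O)I(NH3)(OH)]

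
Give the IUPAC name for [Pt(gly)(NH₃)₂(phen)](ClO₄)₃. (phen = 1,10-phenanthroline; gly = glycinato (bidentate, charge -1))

The 3 perchlorate counter-ions carry a total charge of -3, so each complex ion is 3+.
Ligand charges: 2×ammine (neutral), 1×1,10-phenanthroline (neutral), 1×glycinato (-1 each); total -1. So Pt + (-1) = 3+, giving Pt = +4.
Ligands are named alphabetically: ammine before glycinato before phenanthroline.

diammine(glycinato)(1,10-phenanthroline)platinum(IV) perchlorate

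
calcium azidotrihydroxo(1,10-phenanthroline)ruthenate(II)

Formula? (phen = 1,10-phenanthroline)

Ca[Ru(N3)(OH)3(phen)]

Ligands: 1 1,10-phenanthroline (phen, neutral), 1 azido (N3, -1), 3 hydroxo (OH, -1). Ligand charge sum = -4.
With Ru in oxidation state +2, the complex ion is [Ru...]^2−.
Charge balance with calcium (+2) requires 1 complex ion per 1 calcium.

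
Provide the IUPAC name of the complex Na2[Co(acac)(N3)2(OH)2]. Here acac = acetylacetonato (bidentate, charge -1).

The 2 sodium counter-ions carry a total charge of +2, so each complex ion is 2−.
Ligand charges: 1×acetylacetonato (-1 each), 2×azido (-1 each), 2×hydroxo (-1 each); total -5. So Co + (-5) = 2−, giving Co = +3.
The complex ion is anionic, so cobalt takes the -ate form cobaltate(III).

sodium (acetylacetonato)diazidodihydroxocobaltate(III)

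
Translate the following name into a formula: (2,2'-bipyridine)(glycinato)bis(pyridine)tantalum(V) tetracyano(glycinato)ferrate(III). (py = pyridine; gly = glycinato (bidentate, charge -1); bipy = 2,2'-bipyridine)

[Ta(bipy)(gly)(py)2][Fe(CN)4(gly)]2

Cation [Ta…]: ligand charges -1, Ta(V) ⇒ ion charge 4+.
Anion [Fe…]: ligand charges -5, Fe(III) ⇒ ion charge 2−.
One 4+ cation requires 2 of the 2− anion.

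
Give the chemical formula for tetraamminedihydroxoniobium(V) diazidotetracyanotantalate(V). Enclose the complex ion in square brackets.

[Nb(NH3)4(OH)2][Ta(CN)4(N3)2]3

Cation [Nb…]: ligand charges -2, Nb(V) ⇒ ion charge 3+.
Anion [Ta…]: ligand charges -6, Ta(V) ⇒ ion charge 1−.
One 3+ cation requires 3 of the 1− anion.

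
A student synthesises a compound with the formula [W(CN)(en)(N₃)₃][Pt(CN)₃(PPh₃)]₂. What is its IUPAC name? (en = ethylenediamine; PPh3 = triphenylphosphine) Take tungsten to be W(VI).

triazidocyano(ethylenediamine)tungsten(VI) tricyano(triphenylphosphine)platinate(II)

Both ions are complex: the cation is named first with the plain metal name, the anion second with the -ate form; each ion's ligands are alphabetised independently.
W is given as +6; the cation's ligand charges sum to -4, so the complex cation is 2+.
With 2 anions per cation, each anion must be 2/2 = 1−.
Anion: ligand charges sum to -3; for the ion to be 1−, Pt = +2.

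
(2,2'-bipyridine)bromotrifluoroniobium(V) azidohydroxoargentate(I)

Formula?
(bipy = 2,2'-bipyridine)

[Nb(bipy)BrF3][Ag(N3)(OH)]

Cation [Nb…]: ligand charges -4, Nb(V) ⇒ ion charge 1+.
Anion [Ag…]: ligand charges -2, Ag(I) ⇒ ion charge 1−.
One 1+ cation balances one 1− anion.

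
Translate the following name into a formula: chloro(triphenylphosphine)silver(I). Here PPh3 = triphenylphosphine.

Ligands: 1 chloro (Cl, -1), 1 triphenylphosphine (PPh3, neutral). Ligand charge sum = -1.
With Ag in oxidation state +1, the complex ion is [Ag...].

[AgCl(PPh3)]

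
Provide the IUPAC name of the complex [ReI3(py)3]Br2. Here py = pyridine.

The 2 bromide counter-ions carry a total charge of -2, so each complex ion is 2+.
Ligand charges: 3×iodo (-1 each), 3×pyridine (neutral); total -3. So Re + (-3) = 2+, giving Re = +5.
Ligands are named alphabetically: iodo before pyridine.

triiodotris(pyridine)rhenium(V) bromide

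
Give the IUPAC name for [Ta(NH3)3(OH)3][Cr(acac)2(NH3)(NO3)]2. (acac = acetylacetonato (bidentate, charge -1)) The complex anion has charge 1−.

The complex anion is given as 1−; its ligand charges sum to -3, so Cr = +2.
With 2 anions per cation, the cation must be 2×1 = 2+.
Cation: ligand charges sum to -3; for the ion to be 2+, Ta = +5.

triamminetrihydroxotantalum(V) bis(acetylacetonato)amminenitratochromate(II)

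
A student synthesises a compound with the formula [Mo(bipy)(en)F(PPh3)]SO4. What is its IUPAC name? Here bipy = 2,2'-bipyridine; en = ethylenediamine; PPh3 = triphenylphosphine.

(2,2'-bipyridine)(ethylenediamine)fluoro(triphenylphosphine)molybdenum(III) sulfate

The 1 sulfate counter-ion carries a total charge of -2, so each complex ion is 2+.
Ligand charges: 1×2,2'-bipyridine (neutral), 1×ethylenediamine (neutral), 1×triphenylphosphine (neutral), 1×fluoro (-1 each); total -1. So Mo + (-1) = 2+, giving Mo = +3.
Ligands are named alphabetically: bipyridine before ethylenediamine before fluoro before triphenylphosphine.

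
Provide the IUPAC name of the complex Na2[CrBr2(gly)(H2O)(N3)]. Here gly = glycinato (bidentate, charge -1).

The 2 sodium counter-ions carry a total charge of +2, so each complex ion is 2−.
Ligand charges: 1×aqua (neutral), 1×azido (-1 each), 2×bromo (-1 each), 1×glycinato (-1 each); total -4. So Cr + (-4) = 2−, giving Cr = +2.
Ligands are named alphabetically: aqua before azido before bromo before glycinato.
The complex ion is anionic, so chromium takes the -ate form chromate(II).

sodium aquaazidodibromo(glycinato)chromate(II)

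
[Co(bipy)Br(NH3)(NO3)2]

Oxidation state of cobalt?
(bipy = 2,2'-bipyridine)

+3

No counter-ion: the bracketed complex is neutral.
Ligand charges: 2×NO3 = -2; 1×bipy neutral; 1×Br = -1; 1×NH3 neutral; sum -3.
Co + (-3) = 0 ⇒ Co is +3.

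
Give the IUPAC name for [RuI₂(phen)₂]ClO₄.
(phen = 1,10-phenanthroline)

diiodobis(1,10-phenanthroline)ruthenium(III) perchlorate

The 1 perchlorate counter-ion carries a total charge of -1, so each complex ion is 1+.
Ligand charges: 2×1,10-phenanthroline (neutral), 2×iodo (-1 each); total -2. So Ru + (-2) = 1+, giving Ru = +3.
Ligands are named alphabetically: iodo before phenanthroline.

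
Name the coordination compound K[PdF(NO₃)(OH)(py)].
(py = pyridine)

potassium fluorohydroxonitrato(pyridine)palladate(II)

The 1 potassium counter-ion carries a total charge of +1, so each complex ion is 1−.
Ligand charges: 1×pyridine (neutral), 1×nitrato (-1 each), 1×hydroxo (-1 each), 1×fluoro (-1 each); total -3. So Pd + (-3) = 1−, giving Pd = +2.
Ligands are named alphabetically: fluoro before hydroxo before nitrato before pyridine.
The complex ion is anionic, so palladium takes the -ate form palladate(II).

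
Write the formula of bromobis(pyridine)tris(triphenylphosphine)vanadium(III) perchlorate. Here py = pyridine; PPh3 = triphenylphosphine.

Ligands: 1 bromo (Br, -1), 2 pyridine (py, neutral), 3 triphenylphosphine (PPh3, neutral). Ligand charge sum = -1.
With V in oxidation state +3, the complex ion is [V...]^2+.
Charge balance with perchlorate (-1) requires 1 complex ion per 2 perchlorate.

[VBr(PPh3)3(py)2](ClO4)2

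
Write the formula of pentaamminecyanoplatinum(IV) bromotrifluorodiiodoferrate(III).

Cation [Pt…]: ligand charges -1, Pt(IV) ⇒ ion charge 3+.
Anion [Fe…]: ligand charges -6, Fe(III) ⇒ ion charge 3−.

[Pt(CN)(NH3)5][FeBrF3I2]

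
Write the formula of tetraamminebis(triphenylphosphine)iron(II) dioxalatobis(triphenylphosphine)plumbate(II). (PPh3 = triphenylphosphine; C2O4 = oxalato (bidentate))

[Fe(NH3)4(PPh3)2][Pb(C2O4)2(PPh3)2]

Cation [Fe…]: ligand charges 0, Fe(II) ⇒ ion charge 2+.
Anion [Pb…]: ligand charges -4, Pb(II) ⇒ ion charge 2−.
One 2+ cation balances one 2− anion.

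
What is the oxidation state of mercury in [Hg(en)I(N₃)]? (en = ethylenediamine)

No counter-ion: the bracketed complex is neutral.
Ligand charges: 1×en neutral; 1×I = -1; 1×N3 = -1; sum -2.
Hg + (-2) = 0 ⇒ Hg is +2.

+2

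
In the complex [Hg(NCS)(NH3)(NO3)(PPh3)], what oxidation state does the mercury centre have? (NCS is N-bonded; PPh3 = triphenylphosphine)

No counter-ion: the bracketed complex is neutral.
Ligand charges: 1×NO3 = -1; 1×NH3 neutral; 1×NCS = -1; 1×PPh3 neutral; sum -2.
Hg + (-2) = 0 ⇒ Hg is +2.

+2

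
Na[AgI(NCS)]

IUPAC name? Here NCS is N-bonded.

sodium iodoisothiocyanatoargentate(I)

The 1 sodium counter-ion carries a total charge of +1, so each complex ion is 1−.
Ligand charges: 1×isothiocyanato (-1 each), 1×iodo (-1 each); total -2. So Ag + (-2) = 1−, giving Ag = +1.
Ligands are named alphabetically: iodo before isothiocyanato.
The complex ion is anionic, so silver takes the -ate form argentate(I).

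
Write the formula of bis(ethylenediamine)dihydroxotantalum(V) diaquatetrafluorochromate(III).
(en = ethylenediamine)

[Ta(en)2(OH)2][CrF4(H2O)2]3

Cation [Ta…]: ligand charges -2, Ta(V) ⇒ ion charge 3+.
Anion [Cr…]: ligand charges -4, Cr(III) ⇒ ion charge 1−.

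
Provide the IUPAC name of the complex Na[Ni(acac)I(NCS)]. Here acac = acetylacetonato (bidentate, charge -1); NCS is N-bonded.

sodium (acetylacetonato)iodoisothiocyanatonickelate(II)

The 1 sodium counter-ion carries a total charge of +1, so each complex ion is 1−.
Ligand charges: 1×acetylacetonato (-1 each), 1×isothiocyanato (-1 each), 1×iodo (-1 each); total -3. So Ni + (-3) = 1−, giving Ni = +2.
Ligands are named alphabetically: acetylacetonato before iodo before isothiocyanato.
The complex ion is anionic, so nickel takes the -ate form nickelate(II).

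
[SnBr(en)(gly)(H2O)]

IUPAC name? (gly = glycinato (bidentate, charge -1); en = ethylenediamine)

aquabromo(ethylenediamine)(glycinato)tin(II)

There is no counter-ion, so the complex is neutral overall.
Ligand charges: 1×glycinato (-1 each), 1×ethylenediamine (neutral), 1×aqua (neutral), 1×bromo (-1 each); total -2. So Sn + (-2) = 0, giving Sn = +2.
Ligands are named alphabetically: aqua before bromo before ethylenediamine before glycinato.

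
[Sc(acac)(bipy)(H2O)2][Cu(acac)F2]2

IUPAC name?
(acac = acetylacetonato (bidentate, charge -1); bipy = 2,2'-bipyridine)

(acetylacetonato)diaqua(2,2'-bipyridine)scandium(III) (acetylacetonato)difluorocuprate(II)

Scandium is always +3 in its complexes; the cation's ligand charges sum to -1, so the complex cation is 2+.
With 2 anions per cation, each anion must be 2/2 = 1−.
Anion: ligand charges sum to -3; for the ion to be 1−, Cu = +2.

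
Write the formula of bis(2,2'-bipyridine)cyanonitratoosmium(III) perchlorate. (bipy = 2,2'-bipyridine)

Ligands: 1 nitrato (NO3, -1), 1 cyano (CN, -1), 2 2,2'-bipyridine (bipy, neutral). Ligand charge sum = -2.
With Os in oxidation state +3, the complex ion is [Os...]^1+.
Charge balance with perchlorate (-1) requires 1 complex ion per 1 perchlorate.

[Os(bipy)2(CN)(NO3)]ClO4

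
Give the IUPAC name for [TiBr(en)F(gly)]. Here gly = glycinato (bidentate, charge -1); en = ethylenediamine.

There is no counter-ion, so the complex is neutral overall.
Ligand charges: 1×glycinato (-1 each), 1×bromo (-1 each), 1×fluoro (-1 each), 1×ethylenediamine (neutral); total -3. So Ti + (-3) = 0, giving Ti = +3.
Ligands are named alphabetically: bromo before ethylenediamine before fluoro before glycinato.

bromo(ethylenediamine)fluoro(glycinato)titanium(III)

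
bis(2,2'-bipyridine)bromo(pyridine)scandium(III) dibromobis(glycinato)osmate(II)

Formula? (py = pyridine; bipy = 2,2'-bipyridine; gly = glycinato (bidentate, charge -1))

[Sc(bipy)2Br(py)][OsBr2(gly)2]

Cation [Sc…]: ligand charges -1, Sc(III) ⇒ ion charge 2+.
Anion [Os…]: ligand charges -4, Os(II) ⇒ ion charge 2−.
One 2+ cation balances one 2− anion.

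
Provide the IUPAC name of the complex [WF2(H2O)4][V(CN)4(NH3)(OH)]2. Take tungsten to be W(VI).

Both ions are complex: the cation is named first with the plain metal name, the anion second with the -ate form; each ion's ligands are alphabetised independently.
W is given as +6; the cation's ligand charges sum to -2, so the complex cation is 4+.
With 2 anions per cation, each anion must be 4/2 = 2−.
Anion: ligand charges sum to -5; for the ion to be 2−, V = +3.

tetraaquadifluorotungsten(VI) amminetetracyanohydroxovanadate(III)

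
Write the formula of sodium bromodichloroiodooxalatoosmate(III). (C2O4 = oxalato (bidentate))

Ligands: 2 chloro (Cl, -1), 1 iodo (I, -1), 1 bromo (Br, -1), 1 oxalato (C2O4, -2). Ligand charge sum = -6.
With Os in oxidation state +3, the complex ion is [Os...]^3−.
Charge balance with sodium (+1) requires 1 complex ion per 3 sodium.

Na3[OsBr(C2O4)Cl2I]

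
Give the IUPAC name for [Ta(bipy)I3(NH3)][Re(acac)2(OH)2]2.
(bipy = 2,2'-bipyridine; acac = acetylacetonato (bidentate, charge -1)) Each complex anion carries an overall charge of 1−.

Both ions are complex: the cation is named first with the plain metal name, the anion second with the -ate form; each ion's ligands are alphabetised independently.
The complex anion is given as 1−; its ligand charges sum to -4, so Re = +3.
With 2 anions per cation, the cation must be 2×1 = 2+.
Cation: ligand charges sum to -3; for the ion to be 2+, Ta = +5.

ammine(2,2'-bipyridine)triiodotantalum(V) bis(acetylacetonato)dihydroxorhenate(III)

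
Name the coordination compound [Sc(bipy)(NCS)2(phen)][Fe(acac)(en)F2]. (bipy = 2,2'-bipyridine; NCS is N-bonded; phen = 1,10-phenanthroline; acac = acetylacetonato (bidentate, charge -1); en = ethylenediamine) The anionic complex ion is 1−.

(2,2'-bipyridine)diisothiocyanato(1,10-phenanthroline)scandium(III) (acetylacetonato)(ethylenediamine)difluoroferrate(II)

Both ions are complex: the cation is named first with the plain metal name, the anion second with the -ate form; each ion's ligands are alphabetised independently.
The complex anion is given as 1−; its ligand charges sum to -3, so Fe = +2.
A 1:1 salt means the cation carries the equal and opposite charge, 1+.
Cation: ligand charges sum to -2; for the ion to be 1+, Sc = +3.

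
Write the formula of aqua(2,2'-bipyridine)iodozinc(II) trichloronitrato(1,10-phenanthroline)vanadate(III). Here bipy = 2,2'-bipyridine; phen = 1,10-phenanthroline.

[Zn(bipy)(H2O)I][VCl3(NO3)(phen)]

Cation [Zn…]: ligand charges -1, Zn(II) ⇒ ion charge 1+.
Anion [V…]: ligand charges -4, V(III) ⇒ ion charge 1−.
One 1+ cation balances one 1− anion.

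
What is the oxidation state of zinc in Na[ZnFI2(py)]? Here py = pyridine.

1 sodium outside the brackets (+1 each) → the complex ion is 1−.
Ligand charges: 2×I = -2; 1×F = -1; 1×py neutral; sum -3.
Zn + (-3) = 1− ⇒ Zn is +2.

+2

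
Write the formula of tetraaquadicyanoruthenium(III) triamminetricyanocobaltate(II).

[Ru(CN)2(H2O)4][Co(CN)3(NH3)3]

Cation [Ru…]: ligand charges -2, Ru(III) ⇒ ion charge 1+.
Anion [Co…]: ligand charges -3, Co(II) ⇒ ion charge 1−.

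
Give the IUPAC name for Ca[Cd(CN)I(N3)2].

calcium diazidocyanoiodocadmate(II)

The 1 calcium counter-ion carries a total charge of +2, so each complex ion is 2−.
Ligand charges: 2×azido (-1 each), 1×cyano (-1 each), 1×iodo (-1 each); total -4. So Cd + (-4) = 2−, giving Cd = +2.
The complex ion is anionic, so cadmium takes the -ate form cadmate(II).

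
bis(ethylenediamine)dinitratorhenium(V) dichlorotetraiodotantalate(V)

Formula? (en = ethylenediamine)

[Re(en)2(NO3)2][TaCl2I4]3

Cation [Re…]: ligand charges -2, Re(V) ⇒ ion charge 3+.
Anion [Ta…]: ligand charges -6, Ta(V) ⇒ ion charge 1−.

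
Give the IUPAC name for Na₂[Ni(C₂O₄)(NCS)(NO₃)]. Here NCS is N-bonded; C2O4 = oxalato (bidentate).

sodium isothiocyanatonitratooxalatonickelate(II)

The 2 sodium counter-ions carry a total charge of +2, so each complex ion is 2−.
Ligand charges: 1×nitrato (-1 each), 1×isothiocyanato (-1 each), 1×oxalato (-2 each); total -4. So Ni + (-4) = 2−, giving Ni = +2.
The complex ion is anionic, so nickel takes the -ate form nickelate(II).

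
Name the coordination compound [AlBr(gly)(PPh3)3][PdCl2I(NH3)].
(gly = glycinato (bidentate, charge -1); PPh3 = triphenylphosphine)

Both ions are complex: the cation is named first with the plain metal name, the anion second with the -ate form; each ion's ligands are alphabetised independently.
Aluminium is always +3 in its complexes; the cation's ligand charges sum to -2, so the complex cation is 1+.
A 1:1 salt means the anion carries the equal and opposite charge, 1−.
Anion: ligand charges sum to -3; for the ion to be 1−, Pd = +2.

bromo(glycinato)tris(triphenylphosphine)aluminium(III) amminedichloroiodopalladate(II)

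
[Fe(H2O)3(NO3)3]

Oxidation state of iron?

+3

No counter-ion: the bracketed complex is neutral.
Ligand charges: 3×NO3 = -3; 3×H2O neutral; sum -3.
Fe + (-3) = 0 ⇒ Fe is +3.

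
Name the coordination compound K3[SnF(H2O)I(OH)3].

potassium aquafluorotrihydroxoiodostannate(II)

The 3 potassium counter-ions carry a total charge of +3, so each complex ion is 3−.
Ligand charges: 3×hydroxo (-1 each), 1×fluoro (-1 each), 1×iodo (-1 each), 1×aqua (neutral); total -5. So Sn + (-5) = 3−, giving Sn = +2.
The complex ion is anionic, so tin takes the -ate form stannate(II).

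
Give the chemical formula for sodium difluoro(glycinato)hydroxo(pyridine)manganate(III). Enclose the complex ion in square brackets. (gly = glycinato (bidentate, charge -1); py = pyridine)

Na[MnF2(gly)(OH)(py)]

Ligands: 1 glycinato (gly, -1), 1 hydroxo (OH, -1), 2 fluoro (F, -1), 1 pyridine (py, neutral). Ligand charge sum = -4.
With Mn in oxidation state +3, the complex ion is [Mn...]^1−.
Charge balance with sodium (+1) requires 1 complex ion per 1 sodium.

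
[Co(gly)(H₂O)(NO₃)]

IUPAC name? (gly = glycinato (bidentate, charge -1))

There is no counter-ion, so the complex is neutral overall.
Ligand charges: 1×glycinato (-1 each), 1×nitrato (-1 each), 1×aqua (neutral); total -2. So Co + (-2) = 0, giving Co = +2.
Ligands are named alphabetically: aqua before glycinato before nitrato.

aqua(glycinato)nitratocobalt(II)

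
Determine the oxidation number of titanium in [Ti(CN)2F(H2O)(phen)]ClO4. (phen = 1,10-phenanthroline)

1 perchlorate outside the brackets (-1 each) → the complex ion is 1+.
Ligand charges: 1×H2O neutral; 2×CN = -2; 1×F = -1; 1×phen neutral; sum -3.
Ti + (-3) = 1+ ⇒ Ti is +4.

+4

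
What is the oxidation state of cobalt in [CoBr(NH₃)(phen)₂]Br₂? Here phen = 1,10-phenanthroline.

+3

2 bromide outside the brackets (-1 each) → the complex ion is 2+.
Ligand charges: 1×NH3 neutral; 1×Br = -1; 2×phen neutral; sum -1.
Co + (-1) = 2+ ⇒ Co is +3.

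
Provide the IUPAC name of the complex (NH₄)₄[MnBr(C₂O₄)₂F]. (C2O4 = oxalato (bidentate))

ammonium bromofluorodioxalatomanganate(II)

The 4 ammonium counter-ions carry a total charge of +4, so each complex ion is 4−.
Ligand charges: 1×bromo (-1 each), 2×oxalato (-2 each), 1×fluoro (-1 each); total -6. So Mn + (-6) = 4−, giving Mn = +2.
Ligands are named alphabetically: bromo before fluoro before oxalato.
The complex ion is anionic, so manganese takes the -ate form manganate(II).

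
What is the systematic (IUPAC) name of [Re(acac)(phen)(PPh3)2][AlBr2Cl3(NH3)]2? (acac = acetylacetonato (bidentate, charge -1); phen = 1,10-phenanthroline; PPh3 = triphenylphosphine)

(acetylacetonato)(1,10-phenanthroline)bis(triphenylphosphine)rhenium(V) amminedibromotrichloroaluminate(III)

Aluminium is always +3 in its complexes; the anion's ligand charges sum to -5, so the complex anion is 2−.
With 2 anions per cation, the cation must be 2×2 = 4+.
Cation: ligand charges sum to -1; for the ion to be 4+, Re = +5.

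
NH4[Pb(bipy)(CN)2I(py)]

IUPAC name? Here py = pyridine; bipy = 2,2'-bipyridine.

The 1 ammonium counter-ion carries a total charge of +1, so each complex ion is 1−.
Ligand charges: 2×cyano (-1 each), 1×pyridine (neutral), 1×iodo (-1 each), 1×2,2'-bipyridine (neutral); total -3. So Pb + (-3) = 1−, giving Pb = +2.
The complex ion is anionic, so lead takes the -ate form plumbate(II).

ammonium (2,2'-bipyridine)dicyanoiodo(pyridine)plumbate(II)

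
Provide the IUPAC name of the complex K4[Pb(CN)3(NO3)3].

potassium tricyanotrinitratoplumbate(II)

The 4 potassium counter-ions carry a total charge of +4, so each complex ion is 4−.
Ligand charges: 3×nitrato (-1 each), 3×cyano (-1 each); total -6. So Pb + (-6) = 4−, giving Pb = +2.
Ligands are named alphabetically: cyano before nitrato.
The complex ion is anionic, so lead takes the -ate form plumbate(II).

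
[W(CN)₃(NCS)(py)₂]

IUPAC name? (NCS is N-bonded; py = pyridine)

tricyanoisothiocyanatobis(pyridine)tungsten(IV)

There is no counter-ion, so the complex is neutral overall.
Ligand charges: 1×isothiocyanato (-1 each), 3×cyano (-1 each), 2×pyridine (neutral); total -4. So W + (-4) = 0, giving W = +4.
Ligands are named alphabetically: cyano before isothiocyanato before pyridine.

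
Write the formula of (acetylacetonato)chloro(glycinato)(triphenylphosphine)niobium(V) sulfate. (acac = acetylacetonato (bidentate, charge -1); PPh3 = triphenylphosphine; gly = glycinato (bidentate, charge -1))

[Nb(acac)Cl(gly)(PPh3)]SO4

Ligands: 1 acetylacetonato (acac, -1), 1 triphenylphosphine (PPh3, neutral), 1 glycinato (gly, -1), 1 chloro (Cl, -1). Ligand charge sum = -3.
Charge balance with sulfate (-2) requires 1 complex ion per 1 sulfate.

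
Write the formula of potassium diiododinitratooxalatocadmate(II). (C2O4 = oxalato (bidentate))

Ligands: 2 nitrato (NO3, -1), 2 iodo (I, -1), 1 oxalato (C2O4, -2). Ligand charge sum = -6.
With Cd in oxidation state +2, the complex ion is [Cd...]^4−.
Charge balance with potassium (+1) requires 1 complex ion per 4 potassium.

K4[Cd(C2O4)I2(NO3)2]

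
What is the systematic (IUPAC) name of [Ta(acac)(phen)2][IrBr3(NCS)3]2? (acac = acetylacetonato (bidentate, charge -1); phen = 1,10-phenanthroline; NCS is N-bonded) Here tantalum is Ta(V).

(acetylacetonato)bis(1,10-phenanthroline)tantalum(V) tribromotriisothiocyanatoiridate(IV)

Both ions are complex: the cation is named first with the plain metal name, the anion second with the -ate form; each ion's ligands are alphabetised independently.
Ta is given as +5; the cation's ligand charges sum to -1, so the complex cation is 4+.
With 2 anions per cation, each anion must be 4/2 = 2−.
Anion: ligand charges sum to -6; for the ion to be 2−, Ir = +4.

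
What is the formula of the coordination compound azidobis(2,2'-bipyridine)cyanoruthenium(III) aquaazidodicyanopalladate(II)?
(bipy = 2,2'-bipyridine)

[Ru(bipy)2(CN)(N3)][Pd(CN)2(H2O)(N3)]

Cation [Ru…]: ligand charges -2, Ru(III) ⇒ ion charge 1+.
Anion [Pd…]: ligand charges -3, Pd(II) ⇒ ion charge 1−.
One 1+ cation balances one 1− anion.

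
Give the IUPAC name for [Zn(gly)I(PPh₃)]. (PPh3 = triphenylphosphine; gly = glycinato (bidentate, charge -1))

(glycinato)iodo(triphenylphosphine)zinc(II)

There is no counter-ion, so the complex is neutral overall.
Ligand charges: 1×triphenylphosphine (neutral), 1×glycinato (-1 each), 1×iodo (-1 each); total -2. So Zn + (-2) = 0, giving Zn = +2.
Ligands are named alphabetically: glycinato before iodo before triphenylphosphine.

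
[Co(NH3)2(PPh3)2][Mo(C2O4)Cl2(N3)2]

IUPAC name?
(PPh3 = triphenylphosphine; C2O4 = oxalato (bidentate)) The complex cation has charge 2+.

The complex cation is given as 2+; its ligand charges sum to 0, so Co = +2.
A 1:1 salt means the anion carries the equal and opposite charge, 2−.
Anion: ligand charges sum to -6; for the ion to be 2−, Mo = +4.

diamminebis(triphenylphosphine)cobalt(II) diazidodichlorooxalatomolybdate(IV)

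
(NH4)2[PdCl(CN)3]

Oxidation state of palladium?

2 ammonium outside the brackets (+1 each) → the complex ion is 2−.
Ligand charges: 3×CN = -3; 1×Cl = -1; sum -4.
Pd + (-4) = 2− ⇒ Pd is +2.

+2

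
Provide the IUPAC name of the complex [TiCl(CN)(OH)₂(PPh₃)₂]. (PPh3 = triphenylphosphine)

There is no counter-ion, so the complex is neutral overall.
Ligand charges: 2×hydroxo (-1 each), 1×chloro (-1 each), 1×cyano (-1 each), 2×triphenylphosphine (neutral); total -4. So Ti + (-4) = 0, giving Ti = +4.
Ligands are named alphabetically: chloro before cyano before hydroxo before triphenylphosphine.

chlorocyanodihydroxobis(triphenylphosphine)titanium(IV)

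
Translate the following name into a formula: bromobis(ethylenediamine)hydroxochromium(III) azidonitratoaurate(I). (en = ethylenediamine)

Cation [Cr…]: ligand charges -2, Cr(III) ⇒ ion charge 1+.
Anion [Au…]: ligand charges -2, Au(I) ⇒ ion charge 1−.
One 1+ cation balances one 1− anion.

[CrBr(en)2(OH)][Au(N3)(NO3)]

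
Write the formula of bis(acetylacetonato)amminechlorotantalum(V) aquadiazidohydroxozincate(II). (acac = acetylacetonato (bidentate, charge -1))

[Ta(acac)2Cl(NH3)][Zn(H2O)(N3)2(OH)]2

Cation [Ta…]: ligand charges -3, Ta(V) ⇒ ion charge 2+.
Anion [Zn…]: ligand charges -3, Zn(II) ⇒ ion charge 1−.
One 2+ cation requires 2 of the 1− anion.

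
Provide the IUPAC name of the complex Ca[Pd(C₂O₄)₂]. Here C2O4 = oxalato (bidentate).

calcium dioxalatopalladate(II)

The 1 calcium counter-ion carries a total charge of +2, so each complex ion is 2−.
Ligand charges: 2×oxalato (-2 each); total -4. So Pd + (-4) = 2−, giving Pd = +2.
The complex ion is anionic, so palladium takes the -ate form palladate(II).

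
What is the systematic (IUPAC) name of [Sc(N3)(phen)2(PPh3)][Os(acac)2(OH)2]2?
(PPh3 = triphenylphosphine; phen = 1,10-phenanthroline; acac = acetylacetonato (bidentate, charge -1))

azidobis(1,10-phenanthroline)(triphenylphosphine)scandium(III) bis(acetylacetonato)dihydroxoosmate(III)

Scandium is always +3 in its complexes; the cation's ligand charges sum to -1, so the complex cation is 2+.
With 2 anions per cation, each anion must be 2/2 = 1−.
Anion: ligand charges sum to -4; for the ion to be 1−, Os = +3.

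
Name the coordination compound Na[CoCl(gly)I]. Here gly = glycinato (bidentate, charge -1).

The 1 sodium counter-ion carries a total charge of +1, so each complex ion is 1−.
Ligand charges: 1×iodo (-1 each), 1×glycinato (-1 each), 1×chloro (-1 each); total -3. So Co + (-3) = 1−, giving Co = +2.
Ligands are named alphabetically: chloro before glycinato before iodo.
The complex ion is anionic, so cobalt takes the -ate form cobaltate(II).

sodium chloro(glycinato)iodocobaltate(II)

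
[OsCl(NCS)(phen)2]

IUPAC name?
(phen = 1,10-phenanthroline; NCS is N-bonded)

There is no counter-ion, so the complex is neutral overall.
Ligand charges: 2×1,10-phenanthroline (neutral), 1×isothiocyanato (-1 each), 1×chloro (-1 each); total -2. So Os + (-2) = 0, giving Os = +2.
Ligands are named alphabetically: chloro before isothiocyanato before phenanthroline.

chloroisothiocyanatobis(1,10-phenanthroline)osmium(II)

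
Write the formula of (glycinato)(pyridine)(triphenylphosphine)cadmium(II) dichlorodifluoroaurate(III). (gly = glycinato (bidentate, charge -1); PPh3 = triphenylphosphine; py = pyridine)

Cation [Cd…]: ligand charges -1, Cd(II) ⇒ ion charge 1+.
Anion [Au…]: ligand charges -4, Au(III) ⇒ ion charge 1−.
One 1+ cation balances one 1− anion.

[Cd(gly)(PPh3)(py)][AuCl2F2]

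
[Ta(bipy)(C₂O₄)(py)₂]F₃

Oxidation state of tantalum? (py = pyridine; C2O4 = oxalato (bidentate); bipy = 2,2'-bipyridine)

+5

3 fluoride outside the brackets (-1 each) → the complex ion is 3+.
Ligand charges: 2×py neutral; 1×C2O4 = -2; 1×bipy neutral; sum -2.
Ta + (-2) = 3+ ⇒ Ta is +5.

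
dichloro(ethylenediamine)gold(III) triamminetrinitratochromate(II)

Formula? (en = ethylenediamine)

Cation [Au…]: ligand charges -2, Au(III) ⇒ ion charge 1+.
Anion [Cr…]: ligand charges -3, Cr(II) ⇒ ion charge 1−.
One 1+ cation balances one 1− anion.

[AuCl2(en)][Cr(NH3)3(NO3)3]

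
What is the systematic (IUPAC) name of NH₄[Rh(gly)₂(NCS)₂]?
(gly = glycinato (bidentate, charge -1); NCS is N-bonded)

ammonium bis(glycinato)diisothiocyanatorhodate(III)

The 1 ammonium counter-ion carries a total charge of +1, so each complex ion is 1−.
Ligand charges: 2×glycinato (-1 each), 2×isothiocyanato (-1 each); total -4. So Rh + (-4) = 1−, giving Rh = +3.
The complex ion is anionic, so rhodium takes the -ate form rhodate(III).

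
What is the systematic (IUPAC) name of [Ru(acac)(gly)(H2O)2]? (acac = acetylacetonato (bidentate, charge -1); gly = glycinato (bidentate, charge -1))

(acetylacetonato)diaqua(glycinato)ruthenium(II)

There is no counter-ion, so the complex is neutral overall.
Ligand charges: 1×acetylacetonato (-1 each), 2×aqua (neutral), 1×glycinato (-1 each); total -2. So Ru + (-2) = 0, giving Ru = +2.
Ligands are named alphabetically: acetylacetonato before aqua before glycinato.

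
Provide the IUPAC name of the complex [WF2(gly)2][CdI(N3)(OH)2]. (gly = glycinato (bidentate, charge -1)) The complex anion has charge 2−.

difluorobis(glycinato)tungsten(VI) azidodihydroxoiodocadmate(II)

Both ions are complex: the cation is named first with the plain metal name, the anion second with the -ate form; each ion's ligands are alphabetised independently.
The complex anion is given as 2−; its ligand charges sum to -4, so Cd = +2.
A 1:1 salt means the cation carries the equal and opposite charge, 2+.
Cation: ligand charges sum to -4; for the ion to be 2+, W = +6.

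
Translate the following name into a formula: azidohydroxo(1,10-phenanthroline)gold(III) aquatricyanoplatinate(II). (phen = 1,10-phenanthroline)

[Au(N3)(OH)(phen)][Pt(CN)3(H2O)]

Cation [Au…]: ligand charges -2, Au(III) ⇒ ion charge 1+.
Anion [Pt…]: ligand charges -3, Pt(II) ⇒ ion charge 1−.
One 1+ cation balances one 1− anion.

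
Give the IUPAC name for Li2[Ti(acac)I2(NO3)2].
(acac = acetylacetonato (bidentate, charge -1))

The 2 lithium counter-ions carry a total charge of +2, so each complex ion is 2−.
Ligand charges: 1×acetylacetonato (-1 each), 2×iodo (-1 each), 2×nitrato (-1 each); total -5. So Ti + (-5) = 2−, giving Ti = +3.
The complex ion is anionic, so titanium takes the -ate form titanate(III).

lithium (acetylacetonato)diiododinitratotitanate(III)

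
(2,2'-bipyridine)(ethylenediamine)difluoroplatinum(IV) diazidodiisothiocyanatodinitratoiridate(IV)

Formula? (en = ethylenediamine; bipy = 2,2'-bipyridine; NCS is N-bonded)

Cation [Pt…]: ligand charges -2, Pt(IV) ⇒ ion charge 2+.
Anion [Ir…]: ligand charges -6, Ir(IV) ⇒ ion charge 2−.
One 2+ cation balances one 2− anion.

[Pt(bipy)(en)F2][Ir(N3)2(NCS)2(NO3)2]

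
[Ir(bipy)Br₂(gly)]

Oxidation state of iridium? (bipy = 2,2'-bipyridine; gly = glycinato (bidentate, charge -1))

+3

No counter-ion: the bracketed complex is neutral.
Ligand charges: 1×bipy neutral; 2×Br = -2; 1×gly = -1; sum -3.
Ir + (-3) = 0 ⇒ Ir is +3.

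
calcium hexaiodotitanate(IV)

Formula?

Ligands: 6 iodo (I, -1). Ligand charge sum = -6.
With Ti in oxidation state +4, the complex ion is [Ti...]^2−.
Charge balance with calcium (+2) requires 1 complex ion per 1 calcium.

Ca[TiI6]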